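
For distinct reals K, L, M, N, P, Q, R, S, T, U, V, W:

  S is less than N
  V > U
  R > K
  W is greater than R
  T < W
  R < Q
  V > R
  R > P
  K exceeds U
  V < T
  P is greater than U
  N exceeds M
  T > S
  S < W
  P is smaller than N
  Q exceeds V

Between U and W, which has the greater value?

W

Following the relations from U: U < K < R < V < T < W.
So U < W; W is the larger of the two.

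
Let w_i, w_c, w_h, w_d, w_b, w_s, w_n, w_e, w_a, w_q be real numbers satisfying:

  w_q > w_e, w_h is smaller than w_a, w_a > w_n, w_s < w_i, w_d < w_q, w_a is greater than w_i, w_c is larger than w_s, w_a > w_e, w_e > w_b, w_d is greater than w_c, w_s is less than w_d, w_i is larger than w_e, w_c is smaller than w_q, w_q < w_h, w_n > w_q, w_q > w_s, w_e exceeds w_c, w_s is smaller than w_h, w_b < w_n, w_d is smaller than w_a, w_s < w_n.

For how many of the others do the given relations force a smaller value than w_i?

Directly below w_i: w_s, w_e.
One step further: w_c, w_b (4 so far).
Nothing else is reachable below w_i; 4 in all.

4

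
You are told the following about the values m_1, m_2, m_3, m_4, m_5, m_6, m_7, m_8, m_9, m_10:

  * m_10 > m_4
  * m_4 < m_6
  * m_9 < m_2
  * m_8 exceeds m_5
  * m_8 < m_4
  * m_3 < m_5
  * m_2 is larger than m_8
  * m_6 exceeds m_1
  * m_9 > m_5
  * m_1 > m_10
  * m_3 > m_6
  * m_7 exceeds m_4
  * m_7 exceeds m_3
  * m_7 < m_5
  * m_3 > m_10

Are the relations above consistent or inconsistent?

Chaining the given relations yields m_8 < m_4 < m_10 < m_1 < m_6 < m_3 < m_7 < m_5, so m_8 < m_5. But one relation states m_5 < m_8. These cannot both hold.

inconsistent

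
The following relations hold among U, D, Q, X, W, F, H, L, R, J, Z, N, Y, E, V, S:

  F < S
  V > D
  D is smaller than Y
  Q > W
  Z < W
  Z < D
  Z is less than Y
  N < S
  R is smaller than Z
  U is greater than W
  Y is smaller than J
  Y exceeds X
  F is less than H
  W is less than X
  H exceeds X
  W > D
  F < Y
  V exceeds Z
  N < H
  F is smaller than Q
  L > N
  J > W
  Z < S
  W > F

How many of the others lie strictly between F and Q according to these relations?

The relations place F below Q. An element lies strictly between them when it is forced above F and also forced below Q.
Above F: {W, X, H, S, U, Y, J}. Below Q: {R, Z, D, W}.
Intersection: {W} — 1.

1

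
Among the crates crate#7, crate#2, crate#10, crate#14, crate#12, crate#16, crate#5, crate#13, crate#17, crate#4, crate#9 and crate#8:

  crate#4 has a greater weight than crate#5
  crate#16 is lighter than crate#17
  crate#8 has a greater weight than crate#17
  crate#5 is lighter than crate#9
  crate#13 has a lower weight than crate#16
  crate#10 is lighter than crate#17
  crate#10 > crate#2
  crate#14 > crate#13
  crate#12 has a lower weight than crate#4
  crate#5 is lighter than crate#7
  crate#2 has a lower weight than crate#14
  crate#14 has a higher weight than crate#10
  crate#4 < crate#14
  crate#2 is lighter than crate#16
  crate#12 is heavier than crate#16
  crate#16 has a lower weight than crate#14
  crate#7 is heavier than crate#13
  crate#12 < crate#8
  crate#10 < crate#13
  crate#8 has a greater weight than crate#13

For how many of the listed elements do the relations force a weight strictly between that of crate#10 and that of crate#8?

4

Chaining upward from crate#10 reaches: crate#13, crate#16, crate#12, crate#4, crate#17, crate#7, crate#14.
Chaining downward from crate#8 reaches: crate#2, crate#13, crate#16, crate#12, crate#17.
Strictly between crate#10 and crate#8 are those in both lists: crate#13, crate#16, crate#12, crate#17 — 4 elements.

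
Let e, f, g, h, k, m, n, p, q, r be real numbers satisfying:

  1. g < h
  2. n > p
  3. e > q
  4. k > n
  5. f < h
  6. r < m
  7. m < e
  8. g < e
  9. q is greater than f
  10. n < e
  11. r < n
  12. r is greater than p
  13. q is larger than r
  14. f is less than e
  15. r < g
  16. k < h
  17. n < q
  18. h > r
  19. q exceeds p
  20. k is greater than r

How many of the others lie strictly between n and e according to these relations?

The relations place n below e. An element lies strictly between them when it is forced above n and also forced below e.
Above n: {k, q, h}. Below e: {f, p, r, m, q, g}.
Intersection: {q} — 1.

1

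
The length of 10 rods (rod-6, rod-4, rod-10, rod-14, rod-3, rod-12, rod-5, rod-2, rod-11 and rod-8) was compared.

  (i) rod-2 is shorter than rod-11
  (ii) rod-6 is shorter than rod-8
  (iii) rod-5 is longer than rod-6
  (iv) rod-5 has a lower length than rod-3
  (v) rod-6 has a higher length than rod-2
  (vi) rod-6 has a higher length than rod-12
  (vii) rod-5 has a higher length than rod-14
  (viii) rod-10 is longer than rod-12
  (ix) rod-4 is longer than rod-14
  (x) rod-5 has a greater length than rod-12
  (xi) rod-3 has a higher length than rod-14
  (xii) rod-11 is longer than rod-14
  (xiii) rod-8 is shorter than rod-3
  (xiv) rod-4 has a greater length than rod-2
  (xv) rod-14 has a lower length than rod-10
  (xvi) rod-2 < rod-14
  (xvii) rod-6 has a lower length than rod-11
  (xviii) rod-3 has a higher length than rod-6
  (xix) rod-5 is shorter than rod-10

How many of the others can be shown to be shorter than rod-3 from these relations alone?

6

From rod-3 the given relations immediately reach rod-6, rod-14, rod-5, rod-8.
From those, rod-12, rod-2 — 6 in total.
No other element is forced below rod-3 by the given relations, so the count is 6.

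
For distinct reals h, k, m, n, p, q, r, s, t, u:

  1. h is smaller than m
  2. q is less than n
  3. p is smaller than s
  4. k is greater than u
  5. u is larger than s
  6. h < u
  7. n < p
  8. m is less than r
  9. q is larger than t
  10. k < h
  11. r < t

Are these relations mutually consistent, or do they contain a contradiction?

Chaining the given relations yields h < m < r < t < q < n < p < s < u < k, so h < k. But one relation states k < h. These cannot both hold.

inconsistent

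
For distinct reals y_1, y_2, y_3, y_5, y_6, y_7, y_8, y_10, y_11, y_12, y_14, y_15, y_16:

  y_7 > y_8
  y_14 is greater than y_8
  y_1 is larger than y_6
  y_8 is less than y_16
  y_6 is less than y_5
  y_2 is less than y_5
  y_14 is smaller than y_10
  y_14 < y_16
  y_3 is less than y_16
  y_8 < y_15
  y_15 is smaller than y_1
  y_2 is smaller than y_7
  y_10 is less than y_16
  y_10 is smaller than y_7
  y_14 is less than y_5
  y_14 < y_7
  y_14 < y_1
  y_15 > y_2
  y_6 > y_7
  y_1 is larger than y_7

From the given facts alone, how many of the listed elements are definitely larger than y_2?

From y_2 the given relations immediately reach y_15, y_7, y_5.
From those, y_6, y_1 — 5 in total.
No other element is forced above y_2 by the given relations, so the count is 5.

5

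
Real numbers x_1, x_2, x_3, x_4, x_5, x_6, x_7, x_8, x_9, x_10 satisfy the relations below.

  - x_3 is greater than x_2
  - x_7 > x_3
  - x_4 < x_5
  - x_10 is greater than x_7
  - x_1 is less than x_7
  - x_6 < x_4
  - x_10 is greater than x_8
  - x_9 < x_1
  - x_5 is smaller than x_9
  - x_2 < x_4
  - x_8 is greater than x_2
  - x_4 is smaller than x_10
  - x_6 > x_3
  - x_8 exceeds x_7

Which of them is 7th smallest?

The consecutive relations fix a unique order: x_2 < x_3 < x_6 < x_4 < x_5 < x_9 < x_1 < x_7 < x_8 < x_10.
The 7th smallest is x_1.

x_1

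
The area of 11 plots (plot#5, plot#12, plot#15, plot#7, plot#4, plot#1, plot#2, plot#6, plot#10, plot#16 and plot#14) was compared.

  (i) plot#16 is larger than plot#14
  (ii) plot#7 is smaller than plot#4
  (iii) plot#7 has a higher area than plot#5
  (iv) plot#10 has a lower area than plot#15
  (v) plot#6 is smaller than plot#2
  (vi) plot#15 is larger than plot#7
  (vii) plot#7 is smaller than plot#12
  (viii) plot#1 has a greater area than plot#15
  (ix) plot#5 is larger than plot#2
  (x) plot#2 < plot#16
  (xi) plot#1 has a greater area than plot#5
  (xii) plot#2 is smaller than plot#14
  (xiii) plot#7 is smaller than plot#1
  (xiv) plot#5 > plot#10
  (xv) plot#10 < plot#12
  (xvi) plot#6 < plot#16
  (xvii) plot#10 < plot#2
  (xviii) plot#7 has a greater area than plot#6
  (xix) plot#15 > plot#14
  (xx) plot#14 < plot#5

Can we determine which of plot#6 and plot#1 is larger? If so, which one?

plot#1

Link the given pairs in sequence: plot#6 < plot#2; plot#2 < plot#14; plot#14 < plot#5; plot#5 < plot#7; plot#7 < plot#15; plot#15 < plot#1.
Together: plot#6 < plot#2 < plot#14 < plot#5 < plot#7 < plot#15 < plot#1.
So plot#1 is larger.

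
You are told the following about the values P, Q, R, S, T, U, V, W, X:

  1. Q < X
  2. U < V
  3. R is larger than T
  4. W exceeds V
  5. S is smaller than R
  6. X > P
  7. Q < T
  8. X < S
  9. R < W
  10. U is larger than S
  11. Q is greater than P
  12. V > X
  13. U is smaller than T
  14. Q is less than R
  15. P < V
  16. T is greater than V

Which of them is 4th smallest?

Piecing the relations together gives one ordering: P < Q < X < S < U < V < T < R < W.
Counting 4 from the smallest end gives S.

S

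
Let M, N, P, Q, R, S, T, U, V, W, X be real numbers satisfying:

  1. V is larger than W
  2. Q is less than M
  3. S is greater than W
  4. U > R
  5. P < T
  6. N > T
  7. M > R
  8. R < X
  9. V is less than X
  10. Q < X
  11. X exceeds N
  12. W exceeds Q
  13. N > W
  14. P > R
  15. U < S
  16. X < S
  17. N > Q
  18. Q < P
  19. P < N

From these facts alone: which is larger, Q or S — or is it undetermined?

S

Chaining the given relations: Q < W < N < X < S.
So S is larger.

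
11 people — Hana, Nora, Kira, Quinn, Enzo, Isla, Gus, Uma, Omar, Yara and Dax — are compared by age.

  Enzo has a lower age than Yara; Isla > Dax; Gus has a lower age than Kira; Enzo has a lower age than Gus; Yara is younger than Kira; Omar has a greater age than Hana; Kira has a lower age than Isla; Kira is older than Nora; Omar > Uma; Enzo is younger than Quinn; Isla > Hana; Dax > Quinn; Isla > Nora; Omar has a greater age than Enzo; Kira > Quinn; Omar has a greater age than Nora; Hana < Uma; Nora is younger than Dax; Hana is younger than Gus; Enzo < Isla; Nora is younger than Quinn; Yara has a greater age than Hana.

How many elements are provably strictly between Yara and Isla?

The relations place Yara below Isla. An element lies strictly between them when it is forced above Yara and also forced below Isla.
Above Yara: {Kira}. Below Isla: {Hana, Enzo, Nora, Quinn, Dax, Gus, Kira}.
Intersection: {Kira} — 1.

1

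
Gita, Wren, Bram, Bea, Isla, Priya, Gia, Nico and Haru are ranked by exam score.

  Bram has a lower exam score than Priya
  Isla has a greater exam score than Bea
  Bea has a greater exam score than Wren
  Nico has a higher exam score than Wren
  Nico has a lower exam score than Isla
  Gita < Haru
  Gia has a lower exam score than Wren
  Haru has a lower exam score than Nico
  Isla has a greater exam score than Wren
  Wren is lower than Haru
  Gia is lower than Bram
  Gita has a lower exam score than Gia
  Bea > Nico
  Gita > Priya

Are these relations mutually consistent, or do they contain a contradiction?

inconsistent

We have Gia < Bram stated directly, yet also Bram < Priya < Gita < Gia by chaining the others — so Bram < Gia. Contradiction.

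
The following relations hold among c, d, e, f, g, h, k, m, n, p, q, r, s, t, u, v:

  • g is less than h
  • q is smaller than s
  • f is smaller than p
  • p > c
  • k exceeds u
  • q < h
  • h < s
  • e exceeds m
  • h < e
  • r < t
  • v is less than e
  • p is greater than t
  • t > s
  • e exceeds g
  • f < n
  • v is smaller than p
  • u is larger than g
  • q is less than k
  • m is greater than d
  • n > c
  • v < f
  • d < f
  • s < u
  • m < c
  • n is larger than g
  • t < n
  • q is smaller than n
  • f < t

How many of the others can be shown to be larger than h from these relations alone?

7

From h the given relations immediately reach s, e.
From those, t, u — 4 in total.
From those, p, n, k — 7 in total.
Nothing else is reachable above h; 7 in all.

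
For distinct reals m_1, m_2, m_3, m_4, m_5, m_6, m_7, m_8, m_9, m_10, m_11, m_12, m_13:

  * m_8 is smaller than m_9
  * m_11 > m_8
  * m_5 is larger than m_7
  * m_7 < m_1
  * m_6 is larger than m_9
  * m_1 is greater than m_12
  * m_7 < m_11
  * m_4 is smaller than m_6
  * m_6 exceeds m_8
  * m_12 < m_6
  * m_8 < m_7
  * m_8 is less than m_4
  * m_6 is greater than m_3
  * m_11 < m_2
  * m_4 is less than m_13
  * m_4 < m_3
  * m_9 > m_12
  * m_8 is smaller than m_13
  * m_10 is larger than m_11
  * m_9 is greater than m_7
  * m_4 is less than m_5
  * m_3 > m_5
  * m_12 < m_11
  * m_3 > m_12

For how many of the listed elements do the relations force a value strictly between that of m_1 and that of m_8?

1

Chaining upward from m_8 reaches: m_4, m_7, m_5, m_3, m_11, m_13, m_9, m_2, m_10, m_6.
Chaining downward from m_1 reaches: m_12, m_7.
Strictly between m_8 and m_1 are those in both lists: m_7 — 1 element.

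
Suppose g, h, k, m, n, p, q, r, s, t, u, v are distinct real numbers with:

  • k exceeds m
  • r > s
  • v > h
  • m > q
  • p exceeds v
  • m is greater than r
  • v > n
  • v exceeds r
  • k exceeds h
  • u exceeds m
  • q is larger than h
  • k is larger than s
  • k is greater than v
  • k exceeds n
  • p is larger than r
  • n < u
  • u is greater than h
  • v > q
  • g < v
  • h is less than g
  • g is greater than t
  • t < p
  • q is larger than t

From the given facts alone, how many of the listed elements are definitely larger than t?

7

The elements the relations force above t are g, q, v, m, u, p, k — no chain reaches any other.
That is 7.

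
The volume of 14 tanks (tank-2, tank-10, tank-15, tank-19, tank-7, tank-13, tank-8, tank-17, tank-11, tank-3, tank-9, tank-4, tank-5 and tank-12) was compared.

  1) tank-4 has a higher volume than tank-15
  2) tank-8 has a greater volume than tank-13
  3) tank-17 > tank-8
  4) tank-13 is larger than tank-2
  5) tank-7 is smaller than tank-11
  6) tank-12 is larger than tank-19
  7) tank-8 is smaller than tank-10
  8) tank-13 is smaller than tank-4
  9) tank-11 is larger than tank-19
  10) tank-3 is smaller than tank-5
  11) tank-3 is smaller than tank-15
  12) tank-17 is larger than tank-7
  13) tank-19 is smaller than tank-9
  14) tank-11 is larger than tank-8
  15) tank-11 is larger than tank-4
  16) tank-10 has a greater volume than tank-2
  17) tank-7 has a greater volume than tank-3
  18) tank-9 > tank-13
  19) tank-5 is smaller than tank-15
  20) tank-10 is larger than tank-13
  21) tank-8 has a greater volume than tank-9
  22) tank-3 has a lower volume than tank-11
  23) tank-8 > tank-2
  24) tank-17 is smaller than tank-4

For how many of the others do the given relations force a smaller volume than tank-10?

The elements the relations force below tank-10 are tank-19, tank-2, tank-13, tank-9, tank-8 — no chain reaches any other.
That is 5.

5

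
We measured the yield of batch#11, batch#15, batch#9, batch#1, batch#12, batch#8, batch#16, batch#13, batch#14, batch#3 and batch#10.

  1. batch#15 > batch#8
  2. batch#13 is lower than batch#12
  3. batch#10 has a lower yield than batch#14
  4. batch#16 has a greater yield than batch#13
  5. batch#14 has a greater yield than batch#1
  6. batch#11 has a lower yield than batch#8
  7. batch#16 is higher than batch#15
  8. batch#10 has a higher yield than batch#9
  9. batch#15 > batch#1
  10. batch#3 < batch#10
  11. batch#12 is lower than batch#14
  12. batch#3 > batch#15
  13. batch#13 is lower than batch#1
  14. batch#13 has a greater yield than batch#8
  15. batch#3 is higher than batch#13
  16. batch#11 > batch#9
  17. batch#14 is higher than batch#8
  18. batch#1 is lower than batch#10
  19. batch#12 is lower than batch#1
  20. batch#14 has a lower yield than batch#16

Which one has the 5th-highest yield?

Piecing the relations together gives one ordering: batch#9 < batch#11 < batch#8 < batch#13 < batch#12 < batch#1 < batch#15 < batch#3 < batch#10 < batch#14 < batch#16.
The 5th largest is batch#15.

batch#15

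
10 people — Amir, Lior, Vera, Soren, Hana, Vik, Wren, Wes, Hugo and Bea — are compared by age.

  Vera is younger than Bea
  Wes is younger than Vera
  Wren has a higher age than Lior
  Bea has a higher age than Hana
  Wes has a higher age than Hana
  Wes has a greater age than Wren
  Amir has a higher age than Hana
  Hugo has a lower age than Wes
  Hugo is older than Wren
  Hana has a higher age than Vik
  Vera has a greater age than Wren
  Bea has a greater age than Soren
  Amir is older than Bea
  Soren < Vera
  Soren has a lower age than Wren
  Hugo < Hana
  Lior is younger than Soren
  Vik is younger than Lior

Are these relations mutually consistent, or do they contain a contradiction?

Every relation is compatible with Vik < Lior < Soren < Wren < Hugo < Hana < Wes < Vera < Bea < Amir; the set is consistent.

consistent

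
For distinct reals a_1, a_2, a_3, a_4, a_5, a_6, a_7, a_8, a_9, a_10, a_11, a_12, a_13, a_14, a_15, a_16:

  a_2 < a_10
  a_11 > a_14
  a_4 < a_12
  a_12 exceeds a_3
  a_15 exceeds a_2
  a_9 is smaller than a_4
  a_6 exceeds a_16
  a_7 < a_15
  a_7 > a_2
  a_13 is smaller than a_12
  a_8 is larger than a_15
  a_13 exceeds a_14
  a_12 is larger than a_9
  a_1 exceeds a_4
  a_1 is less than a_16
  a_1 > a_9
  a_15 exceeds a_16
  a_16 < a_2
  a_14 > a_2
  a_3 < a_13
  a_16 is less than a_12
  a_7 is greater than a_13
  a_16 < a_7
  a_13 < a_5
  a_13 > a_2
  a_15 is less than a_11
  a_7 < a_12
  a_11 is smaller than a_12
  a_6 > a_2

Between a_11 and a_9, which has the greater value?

a_11

Link the given pairs in sequence: a_9 < a_4; a_4 < a_1; a_1 < a_16; a_16 < a_2; a_2 < a_14; a_14 < a_13; a_13 < a_7; a_7 < a_15; a_15 < a_11.
Chaining these gives a_9 < a_4 < a_1 < a_16 < a_2 < a_14 < a_13 < a_7 < a_15 < a_11.
So a_9 < a_11; a_11 is the larger of the two.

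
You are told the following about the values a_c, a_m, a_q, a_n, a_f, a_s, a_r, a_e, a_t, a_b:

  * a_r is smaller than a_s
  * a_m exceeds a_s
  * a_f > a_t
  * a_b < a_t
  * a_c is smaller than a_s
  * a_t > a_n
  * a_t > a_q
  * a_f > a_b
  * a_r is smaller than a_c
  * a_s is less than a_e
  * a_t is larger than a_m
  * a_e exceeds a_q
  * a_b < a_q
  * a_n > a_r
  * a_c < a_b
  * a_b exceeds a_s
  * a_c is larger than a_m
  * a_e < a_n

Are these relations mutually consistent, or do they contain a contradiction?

inconsistent

We have a_c < a_s stated directly, yet also a_s < a_m < a_c by chaining the others — so a_s < a_c. Contradiction.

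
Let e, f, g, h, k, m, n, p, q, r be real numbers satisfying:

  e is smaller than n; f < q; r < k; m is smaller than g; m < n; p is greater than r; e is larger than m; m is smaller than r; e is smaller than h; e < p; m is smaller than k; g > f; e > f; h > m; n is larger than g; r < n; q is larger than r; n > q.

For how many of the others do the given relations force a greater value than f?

Directly above f: e, g, q.
One step further: p, h, n (6 so far).
No other element is forced above f by the given relations, so the count is 6.

6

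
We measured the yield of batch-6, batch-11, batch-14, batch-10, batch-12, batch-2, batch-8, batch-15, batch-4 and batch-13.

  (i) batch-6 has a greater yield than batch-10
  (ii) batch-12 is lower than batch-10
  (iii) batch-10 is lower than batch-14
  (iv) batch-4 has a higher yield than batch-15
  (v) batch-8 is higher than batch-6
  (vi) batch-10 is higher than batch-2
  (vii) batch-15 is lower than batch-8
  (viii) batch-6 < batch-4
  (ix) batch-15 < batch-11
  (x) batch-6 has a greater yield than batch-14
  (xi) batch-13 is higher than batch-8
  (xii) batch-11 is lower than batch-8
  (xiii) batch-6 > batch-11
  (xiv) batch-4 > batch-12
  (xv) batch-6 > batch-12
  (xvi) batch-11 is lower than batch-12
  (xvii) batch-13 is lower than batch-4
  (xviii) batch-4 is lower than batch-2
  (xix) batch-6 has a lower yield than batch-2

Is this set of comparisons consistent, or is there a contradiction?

Chaining the given relations yields batch-10 < batch-14 < batch-6 < batch-8 < batch-13 < batch-4 < batch-2, so batch-10 < batch-2. But one relation states batch-2 < batch-10. These cannot both hold.

inconsistent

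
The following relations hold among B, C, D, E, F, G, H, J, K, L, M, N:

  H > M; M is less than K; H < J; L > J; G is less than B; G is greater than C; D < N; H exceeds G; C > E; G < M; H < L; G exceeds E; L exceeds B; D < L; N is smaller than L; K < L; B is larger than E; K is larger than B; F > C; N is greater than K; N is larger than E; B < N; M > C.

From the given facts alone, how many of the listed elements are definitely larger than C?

From C the given relations immediately reach F, G, M.
From those, B, H, K — 6 in total.
From those, N, J, L — 9 in total.
Nothing else is reachable above C; 9 in all.

9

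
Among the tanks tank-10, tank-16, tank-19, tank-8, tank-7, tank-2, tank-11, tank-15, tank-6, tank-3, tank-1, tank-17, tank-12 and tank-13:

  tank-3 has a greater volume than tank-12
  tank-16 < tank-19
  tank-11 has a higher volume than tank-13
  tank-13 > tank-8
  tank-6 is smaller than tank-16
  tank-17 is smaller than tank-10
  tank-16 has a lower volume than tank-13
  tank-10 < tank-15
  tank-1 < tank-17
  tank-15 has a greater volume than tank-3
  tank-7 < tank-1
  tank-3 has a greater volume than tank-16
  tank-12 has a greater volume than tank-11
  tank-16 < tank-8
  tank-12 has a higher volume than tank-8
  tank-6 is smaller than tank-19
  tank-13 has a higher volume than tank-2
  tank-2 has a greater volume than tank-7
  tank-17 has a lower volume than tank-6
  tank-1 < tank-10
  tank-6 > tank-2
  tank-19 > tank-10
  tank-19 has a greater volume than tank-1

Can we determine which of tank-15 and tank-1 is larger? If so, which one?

tank-15

tank-1 < tank-17 < tank-6 < tank-16 < tank-8 < tank-13 < tank-11 < tank-12 < tank-3 < tank-15, by transitivity through tank-17, tank-6, tank-16, tank-8, tank-13, tank-11, tank-12, tank-3.
So tank-15 is larger.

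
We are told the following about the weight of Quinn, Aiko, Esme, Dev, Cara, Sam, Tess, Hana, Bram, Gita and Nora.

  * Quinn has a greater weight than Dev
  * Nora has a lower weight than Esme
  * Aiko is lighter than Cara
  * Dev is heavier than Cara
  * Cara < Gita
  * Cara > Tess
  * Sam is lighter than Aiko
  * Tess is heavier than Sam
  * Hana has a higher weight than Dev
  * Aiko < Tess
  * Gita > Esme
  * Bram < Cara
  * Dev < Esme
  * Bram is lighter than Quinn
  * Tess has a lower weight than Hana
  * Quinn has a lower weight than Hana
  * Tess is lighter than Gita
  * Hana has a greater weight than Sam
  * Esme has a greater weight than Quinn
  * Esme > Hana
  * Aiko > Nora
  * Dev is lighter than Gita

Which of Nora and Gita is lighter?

Nora < Aiko and Aiko < Tess give Nora < Tess.
With Tess < Cara: Nora < Aiko < Tess < Cara.
With Cara < Dev: Nora < Aiko < Tess < Cara < Dev.
Then Dev < Quinn extends the chain to Quinn.
Then Quinn < Hana extends the chain to Hana.
Then Hana < Esme extends the chain to Esme.
With Esme < Gita: Nora < Aiko < Tess < Cara < Dev < Quinn < Hana < Esme < Gita.
So Nora < Gita; Nora is the lighter of the two.

Nora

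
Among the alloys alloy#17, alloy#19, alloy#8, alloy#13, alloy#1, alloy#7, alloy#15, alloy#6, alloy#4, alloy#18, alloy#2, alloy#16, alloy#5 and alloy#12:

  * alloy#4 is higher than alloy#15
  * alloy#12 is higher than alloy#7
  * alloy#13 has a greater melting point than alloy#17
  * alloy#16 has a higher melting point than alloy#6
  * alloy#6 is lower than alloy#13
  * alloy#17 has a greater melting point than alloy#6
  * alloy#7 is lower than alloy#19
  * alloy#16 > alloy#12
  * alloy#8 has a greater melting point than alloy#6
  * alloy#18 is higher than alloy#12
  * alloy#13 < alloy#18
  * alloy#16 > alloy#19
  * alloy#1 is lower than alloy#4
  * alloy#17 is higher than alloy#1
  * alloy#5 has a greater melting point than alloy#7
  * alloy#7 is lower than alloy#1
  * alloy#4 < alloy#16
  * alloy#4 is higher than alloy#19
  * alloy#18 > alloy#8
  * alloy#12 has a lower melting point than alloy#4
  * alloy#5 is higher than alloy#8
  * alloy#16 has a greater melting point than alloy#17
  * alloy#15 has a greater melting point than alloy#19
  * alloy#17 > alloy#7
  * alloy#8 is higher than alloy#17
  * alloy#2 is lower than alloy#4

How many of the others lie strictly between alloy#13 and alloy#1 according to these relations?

The relations place alloy#1 below alloy#13. An element lies strictly between them when it is forced above alloy#1 and also forced below alloy#13.
Above alloy#1: {alloy#17, alloy#4, alloy#16, alloy#8, alloy#5, alloy#18}. Below alloy#13: {alloy#7, alloy#6, alloy#17}.
Intersection: {alloy#17} — 1.

1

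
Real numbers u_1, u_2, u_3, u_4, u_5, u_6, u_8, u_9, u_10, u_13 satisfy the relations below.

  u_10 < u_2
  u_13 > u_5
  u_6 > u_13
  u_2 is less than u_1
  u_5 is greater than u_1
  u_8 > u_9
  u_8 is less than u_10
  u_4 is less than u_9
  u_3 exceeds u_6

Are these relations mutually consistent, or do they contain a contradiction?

consistent

Every relation is compatible with u_4 < u_9 < u_8 < u_10 < u_2 < u_1 < u_5 < u_13 < u_6 < u_3; the set is consistent.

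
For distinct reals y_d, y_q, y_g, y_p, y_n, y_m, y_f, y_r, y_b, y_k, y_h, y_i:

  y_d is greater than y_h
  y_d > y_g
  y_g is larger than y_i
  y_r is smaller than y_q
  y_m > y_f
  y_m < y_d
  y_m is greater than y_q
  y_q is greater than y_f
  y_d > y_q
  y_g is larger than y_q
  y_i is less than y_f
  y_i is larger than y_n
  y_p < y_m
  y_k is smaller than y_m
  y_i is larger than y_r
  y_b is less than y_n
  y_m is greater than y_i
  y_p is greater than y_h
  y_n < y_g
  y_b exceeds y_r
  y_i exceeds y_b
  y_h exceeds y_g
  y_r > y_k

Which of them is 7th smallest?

y_q

Piecing the relations together gives one ordering: y_k < y_r < y_b < y_n < y_i < y_f < y_q < y_g < y_h < y_p < y_m < y_d.
The 7th smallest is y_q.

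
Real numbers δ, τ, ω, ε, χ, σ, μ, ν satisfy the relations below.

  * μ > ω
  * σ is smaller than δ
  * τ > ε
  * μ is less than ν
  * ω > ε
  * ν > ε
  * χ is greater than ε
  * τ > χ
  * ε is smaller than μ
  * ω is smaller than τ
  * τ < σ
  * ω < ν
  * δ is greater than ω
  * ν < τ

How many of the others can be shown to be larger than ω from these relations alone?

5

Directly above ω: μ, ν, τ, δ.
One step further: σ (5 so far).
Nothing else is reachable above ω; 5 in all.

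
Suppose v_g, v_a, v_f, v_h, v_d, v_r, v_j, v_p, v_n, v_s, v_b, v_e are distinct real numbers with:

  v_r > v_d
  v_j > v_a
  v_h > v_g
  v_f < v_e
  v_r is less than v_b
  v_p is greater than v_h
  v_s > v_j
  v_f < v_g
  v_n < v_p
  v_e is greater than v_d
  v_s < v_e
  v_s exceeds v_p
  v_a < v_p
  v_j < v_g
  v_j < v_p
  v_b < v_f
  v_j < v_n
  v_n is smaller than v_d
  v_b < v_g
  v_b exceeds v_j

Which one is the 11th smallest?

v_s

Piecing the relations together gives one ordering: v_a < v_j < v_n < v_d < v_r < v_b < v_f < v_g < v_h < v_p < v_s < v_e.
The 11th smallest is v_s.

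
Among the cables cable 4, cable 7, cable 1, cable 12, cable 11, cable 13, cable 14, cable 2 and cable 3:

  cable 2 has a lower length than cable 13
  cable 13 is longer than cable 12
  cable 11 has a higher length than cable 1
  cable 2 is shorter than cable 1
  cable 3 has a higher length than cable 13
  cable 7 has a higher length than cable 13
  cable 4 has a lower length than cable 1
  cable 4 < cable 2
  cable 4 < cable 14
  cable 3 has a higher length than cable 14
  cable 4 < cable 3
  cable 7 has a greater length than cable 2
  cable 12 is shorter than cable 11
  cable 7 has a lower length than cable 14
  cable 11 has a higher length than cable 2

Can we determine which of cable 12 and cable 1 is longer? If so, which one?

Following every chain through cable 12: above cable 12 we get cable 13, cable 11, cable 7, cable 14, cable 3.
cable 1 is not reached, and no chain runs the other way from cable 1 to cable 12.
So the given relations leave the order of cable 12 and cable 1 undetermined.

undetermined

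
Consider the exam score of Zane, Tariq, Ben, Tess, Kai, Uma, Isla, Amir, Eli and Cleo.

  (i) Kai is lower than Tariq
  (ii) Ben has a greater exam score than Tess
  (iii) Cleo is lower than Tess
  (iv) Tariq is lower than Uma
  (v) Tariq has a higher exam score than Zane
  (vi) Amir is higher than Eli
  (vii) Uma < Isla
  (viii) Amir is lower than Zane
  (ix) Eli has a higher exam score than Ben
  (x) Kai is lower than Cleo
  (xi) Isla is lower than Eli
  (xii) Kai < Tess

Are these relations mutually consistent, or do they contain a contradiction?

inconsistent

We have Isla < Eli stated directly, yet also Eli < Amir < Zane < Tariq < Uma < Isla by chaining the others — so Eli < Isla. Contradiction.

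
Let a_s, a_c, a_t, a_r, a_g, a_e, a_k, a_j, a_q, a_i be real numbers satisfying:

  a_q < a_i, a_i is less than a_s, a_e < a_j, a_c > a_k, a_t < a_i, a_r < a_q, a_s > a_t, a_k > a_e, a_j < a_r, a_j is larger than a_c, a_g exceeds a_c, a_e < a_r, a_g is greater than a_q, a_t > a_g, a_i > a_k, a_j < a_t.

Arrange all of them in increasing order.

a_e < a_k < a_c < a_j < a_r < a_q < a_g < a_t < a_i < a_s

The consecutive links are each given: a_e < a_k; a_k < a_c; a_c < a_j; a_j < a_r; a_r < a_q; a_q < a_g; a_g < a_t; a_t < a_i; a_i < a_s.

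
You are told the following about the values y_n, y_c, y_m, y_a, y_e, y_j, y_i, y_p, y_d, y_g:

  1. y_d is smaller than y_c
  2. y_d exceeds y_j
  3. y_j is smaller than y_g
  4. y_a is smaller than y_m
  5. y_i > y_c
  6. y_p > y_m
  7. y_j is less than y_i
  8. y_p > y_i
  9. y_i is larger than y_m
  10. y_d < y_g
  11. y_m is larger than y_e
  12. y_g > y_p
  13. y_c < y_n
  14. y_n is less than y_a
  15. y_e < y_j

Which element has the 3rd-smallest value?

Chaining the given pairs: y_e < y_j < y_d < y_c < y_n < y_a < y_m < y_i < y_p < y_g.
Counting 3 from the smallest end gives y_d.

y_d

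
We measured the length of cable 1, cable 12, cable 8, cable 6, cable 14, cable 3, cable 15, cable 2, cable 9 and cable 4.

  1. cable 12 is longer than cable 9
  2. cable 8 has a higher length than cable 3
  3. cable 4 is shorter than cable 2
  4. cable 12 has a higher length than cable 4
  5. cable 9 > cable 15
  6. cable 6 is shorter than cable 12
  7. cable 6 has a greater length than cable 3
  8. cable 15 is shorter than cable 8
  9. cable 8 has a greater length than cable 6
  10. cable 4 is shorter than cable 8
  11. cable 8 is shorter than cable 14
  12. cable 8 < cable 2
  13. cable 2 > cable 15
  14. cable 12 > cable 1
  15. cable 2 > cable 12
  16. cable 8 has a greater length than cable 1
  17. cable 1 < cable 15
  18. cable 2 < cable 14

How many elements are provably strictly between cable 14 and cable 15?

4

The relations place cable 15 below cable 14. An element lies strictly between them when it is forced above cable 15 and also forced below cable 14.
Above cable 15: {cable 9, cable 8, cable 12, cable 2}. Below cable 14: {cable 3, cable 6, cable 1, cable 4, cable 9, cable 8, cable 12, cable 2}.
Intersection: {cable 9, cable 8, cable 12, cable 2} — 4.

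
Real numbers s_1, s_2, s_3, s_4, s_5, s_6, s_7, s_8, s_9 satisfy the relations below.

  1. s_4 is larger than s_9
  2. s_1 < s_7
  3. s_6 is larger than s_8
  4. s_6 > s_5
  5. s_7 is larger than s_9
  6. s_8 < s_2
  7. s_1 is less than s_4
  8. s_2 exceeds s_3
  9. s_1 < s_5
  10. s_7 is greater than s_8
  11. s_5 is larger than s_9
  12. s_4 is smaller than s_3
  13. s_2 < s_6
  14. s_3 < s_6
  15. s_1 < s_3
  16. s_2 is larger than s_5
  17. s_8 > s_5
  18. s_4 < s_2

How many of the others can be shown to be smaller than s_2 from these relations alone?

Directly below s_2: s_5, s_8, s_4, s_3.
One step further: s_1, s_9 (6 so far).
Nothing else is reachable below s_2; 6 in all.

6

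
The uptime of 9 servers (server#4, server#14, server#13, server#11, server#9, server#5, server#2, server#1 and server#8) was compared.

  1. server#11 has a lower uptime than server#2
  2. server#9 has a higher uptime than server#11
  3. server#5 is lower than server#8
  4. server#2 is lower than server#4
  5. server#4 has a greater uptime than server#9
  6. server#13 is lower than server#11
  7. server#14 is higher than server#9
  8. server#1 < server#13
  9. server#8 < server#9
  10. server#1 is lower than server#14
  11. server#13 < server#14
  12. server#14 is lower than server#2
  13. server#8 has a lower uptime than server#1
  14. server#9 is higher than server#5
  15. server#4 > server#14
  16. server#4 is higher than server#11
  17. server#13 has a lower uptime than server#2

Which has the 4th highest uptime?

server#9

Piecing the relations together gives one ordering: server#5 < server#8 < server#1 < server#13 < server#11 < server#9 < server#14 < server#2 < server#4.
Counting 4 from the largest end gives server#9.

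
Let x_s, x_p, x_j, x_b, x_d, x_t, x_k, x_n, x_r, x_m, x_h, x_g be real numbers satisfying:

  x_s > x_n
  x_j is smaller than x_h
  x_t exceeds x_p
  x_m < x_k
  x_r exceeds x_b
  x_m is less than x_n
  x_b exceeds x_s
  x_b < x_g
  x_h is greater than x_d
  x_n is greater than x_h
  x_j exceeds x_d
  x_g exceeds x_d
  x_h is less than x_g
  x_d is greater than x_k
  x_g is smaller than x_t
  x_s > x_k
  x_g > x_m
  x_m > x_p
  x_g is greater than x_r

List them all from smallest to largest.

Nothing is placed below x_p, so it is least; from there x_p < x_m; x_m < x_k; x_k < x_d; x_d < x_j; x_j < x_h; x_h < x_n; x_n < x_s; x_s < x_b; x_b < x_r; x_r < x_g; x_g < x_t, each given directly.

x_p < x_m < x_k < x_d < x_j < x_h < x_n < x_s < x_b < x_r < x_g < x_t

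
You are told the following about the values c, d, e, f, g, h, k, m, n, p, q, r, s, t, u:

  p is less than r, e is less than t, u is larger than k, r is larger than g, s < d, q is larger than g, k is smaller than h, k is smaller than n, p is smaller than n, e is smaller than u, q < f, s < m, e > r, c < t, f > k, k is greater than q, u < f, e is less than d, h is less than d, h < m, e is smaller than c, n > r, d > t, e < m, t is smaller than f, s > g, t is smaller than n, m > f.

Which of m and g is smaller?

Following the relations from g: g < r < e < c < t < f < m.
So g < m; g is the smaller of the two.

g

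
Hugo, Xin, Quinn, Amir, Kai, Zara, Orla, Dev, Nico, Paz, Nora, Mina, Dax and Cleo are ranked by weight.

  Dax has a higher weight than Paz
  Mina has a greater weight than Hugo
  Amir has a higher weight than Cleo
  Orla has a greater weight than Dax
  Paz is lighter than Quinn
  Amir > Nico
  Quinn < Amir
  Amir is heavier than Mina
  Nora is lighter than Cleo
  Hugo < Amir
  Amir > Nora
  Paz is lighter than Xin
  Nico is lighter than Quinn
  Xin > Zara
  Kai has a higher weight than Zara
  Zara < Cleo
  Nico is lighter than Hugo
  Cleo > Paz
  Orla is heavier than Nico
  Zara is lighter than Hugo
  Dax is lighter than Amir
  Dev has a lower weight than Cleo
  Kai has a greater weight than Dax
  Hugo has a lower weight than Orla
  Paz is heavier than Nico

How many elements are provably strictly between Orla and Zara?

The relations place Zara below Orla. An element lies strictly between them when it is forced above Zara and also forced below Orla.
Above Zara: {Hugo, Mina, Cleo, Amir, Xin, Kai}. Below Orla: {Nico, Paz, Dax, Hugo}.
Intersection: {Hugo} — 1.

1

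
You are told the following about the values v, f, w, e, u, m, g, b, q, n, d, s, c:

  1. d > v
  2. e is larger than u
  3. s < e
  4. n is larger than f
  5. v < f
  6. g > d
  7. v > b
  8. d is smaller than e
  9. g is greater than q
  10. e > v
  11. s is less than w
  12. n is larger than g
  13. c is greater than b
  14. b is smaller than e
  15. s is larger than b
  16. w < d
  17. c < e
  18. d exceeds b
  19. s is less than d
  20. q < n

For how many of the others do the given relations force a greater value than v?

5

The elements the relations force above v are f, d, g, e, n — no chain reaches any other.
That is 5.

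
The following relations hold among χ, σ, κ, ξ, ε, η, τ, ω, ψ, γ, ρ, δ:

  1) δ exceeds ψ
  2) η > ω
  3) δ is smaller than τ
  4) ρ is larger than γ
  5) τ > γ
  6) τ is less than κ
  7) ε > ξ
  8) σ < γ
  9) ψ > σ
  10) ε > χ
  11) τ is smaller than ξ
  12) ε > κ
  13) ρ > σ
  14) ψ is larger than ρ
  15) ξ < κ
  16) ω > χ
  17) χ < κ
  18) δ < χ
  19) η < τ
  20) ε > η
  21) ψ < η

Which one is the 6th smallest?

The consecutive relations fix a unique order: σ < γ < ρ < ψ < δ < χ < ω < η < τ < ξ < κ < ε.
Counting 6 from the smallest end gives χ.

χ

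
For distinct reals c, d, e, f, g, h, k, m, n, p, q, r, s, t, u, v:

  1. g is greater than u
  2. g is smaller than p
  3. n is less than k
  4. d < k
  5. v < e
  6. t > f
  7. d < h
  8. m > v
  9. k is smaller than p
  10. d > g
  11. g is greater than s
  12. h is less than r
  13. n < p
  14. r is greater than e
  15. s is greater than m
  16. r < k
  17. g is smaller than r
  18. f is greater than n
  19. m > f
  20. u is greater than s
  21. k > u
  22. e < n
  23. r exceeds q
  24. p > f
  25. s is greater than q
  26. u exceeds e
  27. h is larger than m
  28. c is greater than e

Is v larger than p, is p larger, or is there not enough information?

Chaining the given relations: v < e < n < f < m < s < u < g < d < h < r < k < p.
So p is larger.

p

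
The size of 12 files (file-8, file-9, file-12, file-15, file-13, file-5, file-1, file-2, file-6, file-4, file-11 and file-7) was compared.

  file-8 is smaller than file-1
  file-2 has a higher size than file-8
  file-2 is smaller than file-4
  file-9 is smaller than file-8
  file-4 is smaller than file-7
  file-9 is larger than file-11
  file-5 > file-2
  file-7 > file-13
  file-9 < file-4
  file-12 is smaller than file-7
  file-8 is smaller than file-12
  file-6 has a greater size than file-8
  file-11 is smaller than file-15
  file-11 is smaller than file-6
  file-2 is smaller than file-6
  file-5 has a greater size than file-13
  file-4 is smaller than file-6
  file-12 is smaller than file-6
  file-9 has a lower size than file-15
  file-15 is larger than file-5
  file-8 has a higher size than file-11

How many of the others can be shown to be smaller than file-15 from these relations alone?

6

The elements the relations force below file-15 are file-11, file-9, file-8, file-13, file-2, file-5 — no chain reaches any other.
That is 6.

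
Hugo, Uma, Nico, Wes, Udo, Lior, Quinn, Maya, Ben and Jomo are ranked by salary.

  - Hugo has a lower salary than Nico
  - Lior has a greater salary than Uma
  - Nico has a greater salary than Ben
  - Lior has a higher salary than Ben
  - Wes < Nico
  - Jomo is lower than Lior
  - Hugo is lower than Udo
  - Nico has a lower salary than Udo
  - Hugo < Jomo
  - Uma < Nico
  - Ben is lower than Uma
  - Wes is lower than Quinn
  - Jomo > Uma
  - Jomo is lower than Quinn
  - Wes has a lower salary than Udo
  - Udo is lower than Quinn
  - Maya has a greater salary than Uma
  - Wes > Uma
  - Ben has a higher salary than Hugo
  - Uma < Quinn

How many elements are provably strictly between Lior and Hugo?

Chaining upward from Hugo reaches: Ben, Uma, Jomo, Maya, Wes, Nico, Udo, Quinn.
Chaining downward from Lior reaches: Ben, Uma, Jomo.
Strictly between Hugo and Lior are those in both lists: Ben, Uma, Jomo — 3 elements.

3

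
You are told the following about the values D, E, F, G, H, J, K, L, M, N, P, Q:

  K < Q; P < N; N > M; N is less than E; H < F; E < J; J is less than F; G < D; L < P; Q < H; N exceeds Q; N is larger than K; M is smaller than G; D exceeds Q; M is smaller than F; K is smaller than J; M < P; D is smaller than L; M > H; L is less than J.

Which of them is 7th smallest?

Piecing the relations together gives one ordering: K < Q < H < M < G < D < L < P < N < E < J < F.
The 7th smallest is L.

L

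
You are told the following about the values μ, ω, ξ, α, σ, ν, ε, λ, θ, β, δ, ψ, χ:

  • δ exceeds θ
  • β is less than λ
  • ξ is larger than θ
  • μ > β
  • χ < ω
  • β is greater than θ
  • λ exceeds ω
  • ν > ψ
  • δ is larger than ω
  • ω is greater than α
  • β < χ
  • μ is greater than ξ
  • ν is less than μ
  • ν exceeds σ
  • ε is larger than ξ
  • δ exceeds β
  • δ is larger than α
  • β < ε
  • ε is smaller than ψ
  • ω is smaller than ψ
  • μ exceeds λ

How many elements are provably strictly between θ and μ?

8

Chaining upward from θ reaches: ξ, β, χ, ω, ε, λ, ψ, δ, ν.
Chaining downward from μ reaches: α, ξ, σ, β, χ, ω, ε, λ, ψ, ν.
Strictly between θ and μ are those in both lists: ξ, β, χ, ω, ε, λ, ψ, ν — 8 elements.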